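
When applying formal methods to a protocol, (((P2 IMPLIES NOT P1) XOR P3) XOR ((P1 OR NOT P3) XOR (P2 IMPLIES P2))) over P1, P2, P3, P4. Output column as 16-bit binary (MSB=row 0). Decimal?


Formula: (((P2 IMPLIES NOT P1) XOR P3) XOR ((P1 OR NOT P3) XOR (P2 IMPLIES P2))) over P1, P2, P3, P4 (16 rows)
Evaluate each row (bits = P1,P2,P3,P4, MSB first):
  row 0 [0000]: (((0 IMPLIES NOT 0) XOR 0) XOR ((0 OR NOT 0) XOR (0 IMPLIES 0))) -> 1
  row 1 [0001]: (((0 IMPLIES NOT 0) XOR 0) XOR ((0 OR NOT 0) XOR (0 IMPLIES 0))) -> 1
  row 2 [0010]: (((0 IMPLIES NOT 0) XOR 1) XOR ((0 OR NOT 1) XOR (0 IMPLIES 0))) -> 1
  row 3 [0011]: (((0 IMPLIES NOT 0) XOR 1) XOR ((0 OR NOT 1) XOR (0 IMPLIES 0))) -> 1
  row 4 [0100]: (((1 IMPLIES NOT 0) XOR 0) XOR ((0 OR NOT 0) XOR (1 IMPLIES 1))) -> 1
  row 5 [0101]: (((1 IMPLIES NOT 0) XOR 0) XOR ((0 OR NOT 0) XOR (1 IMPLIES 1))) -> 1
  row 6 [0110]: (((1 IMPLIES NOT 0) XOR 1) XOR ((0 OR NOT 1) XOR (1 IMPLIES 1))) -> 1
  row 7 [0111]: (((1 IMPLIES NOT 0) XOR 1) XOR ((0 OR NOT 1) XOR (1 IMPLIES 1))) -> 1
  row 8 [1000]: (((0 IMPLIES NOT 1) XOR 0) XOR ((1 OR NOT 0) XOR (0 IMPLIES 0))) -> 1
  row 9 [1001]: (((0 IMPLIES NOT 1) XOR 0) XOR ((1 OR NOT 0) XOR (0 IMPLIES 0))) -> 1
  row 10 [1010]: (((0 IMPLIES NOT 1) XOR 1) XOR ((1 OR NOT 1) XOR (0 IMPLIES 0))) -> 0
  row 11 [1011]: (((0 IMPLIES NOT 1) XOR 1) XOR ((1 OR NOT 1) XOR (0 IMPLIES 0))) -> 0
  row 12 [1100]: (((1 IMPLIES NOT 1) XOR 0) XOR ((1 OR NOT 0) XOR (1 IMPLIES 1))) -> 0
  row 13 [1101]: (((1 IMPLIES NOT 1) XOR 0) XOR ((1 OR NOT 0) XOR (1 IMPLIES 1))) -> 0
  row 14 [1110]: (((1 IMPLIES NOT 1) XOR 1) XOR ((1 OR NOT 1) XOR (1 IMPLIES 1))) -> 1
  row 15 [1111]: (((1 IMPLIES NOT 1) XOR 1) XOR ((1 OR NOT 1) XOR (1 IMPLIES 1))) -> 1
Full result column, 4 rows per line (P1,P2 fixed per line; P3,P4 runs 00..11 left to right):
  rows 0-3 [P1,P2=00]: 1111  = hex F
  rows 4-7 [P1,P2=01]: 1111  = hex F
  rows 8-11 [P1,P2=10]: 1100  = hex C
  rows 12-15 [P1,P2=11]: 0011  = hex 3
Output column (row 0 .. row 15) = 1111111111000011
Output column grouped in 4s = 1111 1111 1100 0011 = 0xFFC3
Convert to decimal digit by digit (value = value*16 + digit):
  F -> 15
  15*16 + 15 (F) = 255
  255*16 + 12 (C) = 4092
  4092*16 + 3 = 65475
Decimal = 65475

65475


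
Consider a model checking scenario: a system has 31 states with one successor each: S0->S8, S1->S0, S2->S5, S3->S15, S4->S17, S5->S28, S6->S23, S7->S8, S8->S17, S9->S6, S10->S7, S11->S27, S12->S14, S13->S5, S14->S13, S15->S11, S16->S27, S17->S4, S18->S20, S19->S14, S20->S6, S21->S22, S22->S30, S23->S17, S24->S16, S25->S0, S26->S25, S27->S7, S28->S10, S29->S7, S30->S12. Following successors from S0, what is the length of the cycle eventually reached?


Trace from S0 until a state repeats:
  S0 -> S8 -> S17 -> S4 -> S17
S17 first seen at step 2, revisited at step 4.
Cycle length = 4 - 2 = 2

2


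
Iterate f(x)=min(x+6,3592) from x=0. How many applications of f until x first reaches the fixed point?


Step 1: x=0, cap=3592, increment=6
Step 2: x grows by 6 each step until capped at 3592; fixed point is x=3592
Step 3: iterations = ceil(3592/6) = 599

599


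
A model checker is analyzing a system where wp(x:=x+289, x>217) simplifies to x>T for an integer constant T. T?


Formula: wp(x:=E, P) = P[E/x] (substitute E for x in postcondition)
Step 1: Postcondition: x>217
Step 2: Substitute x+289 for x: x+289>217
Step 3: Solve for x: x > 217-289 = -72

-72


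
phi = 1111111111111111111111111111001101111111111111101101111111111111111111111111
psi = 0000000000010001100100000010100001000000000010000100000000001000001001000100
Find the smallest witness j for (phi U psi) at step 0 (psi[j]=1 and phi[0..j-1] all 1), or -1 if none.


(phi U psi) at 0: need smallest j with psi[j]=1 and phi[i]=1 for all i in [0,j).
Scan from step 0:
  step 0: phi=1, psi=0 -> continue
  step 1: phi=1, psi=0 -> continue
  step 2: phi=1, psi=0 -> continue
  step 3: phi=1, psi=0 -> continue
  step 11: psi=1 and phi held for [0,11) -> witness found
Witness step = 11

11


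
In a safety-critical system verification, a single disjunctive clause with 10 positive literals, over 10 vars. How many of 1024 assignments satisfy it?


Step 1: Total=2^10=1024
Step 2: Unsat when all 10 false: 2^0=1
Step 3: Sat=1024-1=1023

1023


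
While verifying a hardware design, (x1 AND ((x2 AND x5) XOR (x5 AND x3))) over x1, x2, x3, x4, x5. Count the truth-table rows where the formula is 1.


Formula: (x1 AND ((x2 AND x5) XOR (x5 AND x3))) over 5 vars (32 rows)
Evaluate each row (x1, x2, x3, x4, x5 as bits, MSB first):
  row 0 [00000]: (0 AND ((0 AND 0) XOR (0 AND 0))) -> 0
  row 1 [00001]: (0 AND ((0 AND 1) XOR (1 AND 0))) -> 0
  row 2 [00010]: (0 AND ((0 AND 0) XOR (0 AND 0))) -> 0
  row 3 [00011]: (0 AND ((0 AND 1) XOR (1 AND 0))) -> 0
  row 4 [00100]: (0 AND ((0 AND 0) XOR (0 AND 1))) -> 0
  row 5 [00101]: (0 AND ((0 AND 1) XOR (1 AND 1))) -> 0
  row 6 [00110]: (0 AND ((0 AND 0) XOR (0 AND 1))) -> 0
  row 7 [00111]: (0 AND ((0 AND 1) XOR (1 AND 1))) -> 0
  row 8 [01000]: (0 AND ((1 AND 0) XOR (0 AND 0))) -> 0
  row 9 [01001]: (0 AND ((1 AND 1) XOR (1 AND 0))) -> 0
  row 10 [01010]: (0 AND ((1 AND 0) XOR (0 AND 0))) -> 0
  row 11 [01011]: (0 AND ((1 AND 1) XOR (1 AND 0))) -> 0
  row 12 [01100]: (0 AND ((1 AND 0) XOR (0 AND 1))) -> 0
  row 13 [01101]: (0 AND ((1 AND 1) XOR (1 AND 1))) -> 0
  row 14 [01110]: (0 AND ((1 AND 0) XOR (0 AND 1))) -> 0
  row 15 [01111]: (0 AND ((1 AND 1) XOR (1 AND 1))) -> 0
  row 16 [10000]: (1 AND ((0 AND 0) XOR (0 AND 0))) -> 0
  row 17 [10001]: (1 AND ((0 AND 1) XOR (1 AND 0))) -> 0
  row 18 [10010]: (1 AND ((0 AND 0) XOR (0 AND 0))) -> 0
  row 19 [10011]: (1 AND ((0 AND 1) XOR (1 AND 0))) -> 0
  row 20 [10100]: (1 AND ((0 AND 0) XOR (0 AND 1))) -> 0
  row 21 [10101]: (1 AND ((0 AND 1) XOR (1 AND 1))) -> 1
  row 22 [10110]: (1 AND ((0 AND 0) XOR (0 AND 1))) -> 0
  row 23 [10111]: (1 AND ((0 AND 1) XOR (1 AND 1))) -> 1
  row 24 [11000]: (1 AND ((1 AND 0) XOR (0 AND 0))) -> 0
  row 25 [11001]: (1 AND ((1 AND 1) XOR (1 AND 0))) -> 1
  row 26 [11010]: (1 AND ((1 AND 0) XOR (0 AND 0))) -> 0
  row 27 [11011]: (1 AND ((1 AND 1) XOR (1 AND 0))) -> 1
  row 28 [11100]: (1 AND ((1 AND 0) XOR (0 AND 1))) -> 0
  row 29 [11101]: (1 AND ((1 AND 1) XOR (1 AND 1))) -> 0
  row 30 [11110]: (1 AND ((1 AND 0) XOR (0 AND 1))) -> 0
  row 31 [11111]: (1 AND ((1 AND 1) XOR (1 AND 1))) -> 0
Full result column, 8 rows per line (x1,x2 fixed per line; x3,x4,x5 runs 000..111 left to right):
  rows 0-7 [x1,x2=00]: 00000000  (ones: 0)
  rows 8-15 [x1,x2=01]: 00000000  (ones: 0)
  rows 16-23 [x1,x2=10]: 00000101  (ones: 2)
  rows 24-31 [x1,x2=11]: 01010000  (ones: 2)
Count of 1-rows = 0+0+2+2 = 4

4


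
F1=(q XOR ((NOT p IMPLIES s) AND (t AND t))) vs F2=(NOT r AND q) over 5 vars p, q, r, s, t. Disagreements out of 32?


F1 = (q XOR ((NOT p IMPLIES s) AND (t AND t)))
F2 = (NOT r AND q)
Evaluate both on each of 32 rows (bits = p,q,r,s,t):
  row 0 [00000]: F1=0 F2=0 -> 0
  row 1 [00001]: F1=0 F2=0 -> 0
  row 2 [00010]: F1=0 F2=0 -> 0
  row 3 [00011]: F1=1 F2=0 (differ) -> 1
  row 4 [00100]: F1=0 F2=0 -> 0
  row 5 [00101]: F1=0 F2=0 -> 0
  row 6 [00110]: F1=0 F2=0 -> 0
  row 7 [00111]: F1=1 F2=0 (differ) -> 1
  row 8 [01000]: F1=1 F2=1 -> 0
  row 9 [01001]: F1=1 F2=1 -> 0
  row 10 [01010]: F1=1 F2=1 -> 0
  row 11 [01011]: F1=0 F2=1 (differ) -> 1
  row 12 [01100]: F1=1 F2=0 (differ) -> 1
  row 13 [01101]: F1=1 F2=0 (differ) -> 1
  row 14 [01110]: F1=1 F2=0 (differ) -> 1
  row 15 [01111]: F1=0 F2=0 -> 0
  row 16 [10000]: F1=0 F2=0 -> 0
  row 17 [10001]: F1=1 F2=0 (differ) -> 1
  row 18 [10010]: F1=0 F2=0 -> 0
  row 19 [10011]: F1=1 F2=0 (differ) -> 1
  row 20 [10100]: F1=0 F2=0 -> 0
  row 21 [10101]: F1=1 F2=0 (differ) -> 1
  row 22 [10110]: F1=0 F2=0 -> 0
  row 23 [10111]: F1=1 F2=0 (differ) -> 1
  row 24 [11000]: F1=1 F2=1 -> 0
  row 25 [11001]: F1=0 F2=1 (differ) -> 1
  row 26 [11010]: F1=1 F2=1 -> 0
  row 27 [11011]: F1=0 F2=1 (differ) -> 1
  row 28 [11100]: F1=1 F2=0 (differ) -> 1
  row 29 [11101]: F1=0 F2=0 -> 0
  row 30 [11110]: F1=1 F2=0 (differ) -> 1
  row 31 [11111]: F1=0 F2=0 -> 0
Full result column, 8 rows per line (p,q fixed per line; r,s,t runs 000..111 left to right):
  rows 0-7 [p,q=00]: 00010001  (ones: 2)
  rows 8-15 [p,q=01]: 00011110  (ones: 4)
  rows 16-23 [p,q=10]: 01010101  (ones: 4)
  rows 24-31 [p,q=11]: 01011010  (ones: 4)
Disagreements = 2+4+4+4 = 14

14


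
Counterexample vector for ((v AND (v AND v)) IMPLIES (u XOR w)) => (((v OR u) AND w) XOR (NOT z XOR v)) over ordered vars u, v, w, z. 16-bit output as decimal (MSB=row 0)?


F1 = ((v AND (v AND v)) IMPLIES (u XOR w))
F2 = (((v OR u) AND w) XOR (NOT z XOR v))
Counterexample to F1=>F2 is where F1=1 and F2=0.
Evaluate each row (bits = u,v,w,z, MSB first):
  row 0 [0000]: F1=1 F2=1 -> F1&~F2 -> 0
  row 1 [0001]: F1=1 F2=0 -> F1&~F2 -> 1
  row 2 [0010]: F1=1 F2=1 -> F1&~F2 -> 0
  row 3 [0011]: F1=1 F2=0 -> F1&~F2 -> 1
  row 4 [0100]: F1=0 F2=0 -> F1&~F2 -> 0
  row 5 [0101]: F1=0 F2=1 -> F1&~F2 -> 0
  row 6 [0110]: F1=1 F2=1 -> F1&~F2 -> 0
  row 7 [0111]: F1=1 F2=0 -> F1&~F2 -> 1
  row 8 [1000]: F1=1 F2=1 -> F1&~F2 -> 0
  row 9 [1001]: F1=1 F2=0 -> F1&~F2 -> 1
  row 10 [1010]: F1=1 F2=0 -> F1&~F2 -> 1
  row 11 [1011]: F1=1 F2=1 -> F1&~F2 -> 0
  row 12 [1100]: F1=1 F2=0 -> F1&~F2 -> 1
  row 13 [1101]: F1=1 F2=1 -> F1&~F2 -> 0
  row 14 [1110]: F1=0 F2=1 -> F1&~F2 -> 0
  row 15 [1111]: F1=0 F2=0 -> F1&~F2 -> 0
Full result column, 4 rows per line (u,v fixed per line; w,z runs 00..11 left to right):
  rows 0-3 [u,v=00]: 0101  = hex 5
  rows 4-7 [u,v=01]: 0001  = hex 1
  rows 8-11 [u,v=10]: 0110  = hex 6
  rows 12-15 [u,v=11]: 1000  = hex 8
Counterexample vector (row 0 .. row 15) = 0101000101101000
Output column grouped in 4s = 0101 0001 0110 1000 = 0x5168
Convert to decimal digit by digit (value = value*16 + digit):
  5 -> 5
  5*16 + 1 = 81
  81*16 + 6 = 1302
  1302*16 + 8 = 20840
Decimal = 20840

20840


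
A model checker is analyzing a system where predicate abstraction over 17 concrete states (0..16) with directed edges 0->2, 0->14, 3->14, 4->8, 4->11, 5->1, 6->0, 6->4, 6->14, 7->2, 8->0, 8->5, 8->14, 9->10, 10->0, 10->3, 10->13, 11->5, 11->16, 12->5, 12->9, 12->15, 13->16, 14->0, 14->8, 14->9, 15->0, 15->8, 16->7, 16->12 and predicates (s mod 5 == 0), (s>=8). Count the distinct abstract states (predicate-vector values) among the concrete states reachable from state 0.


BFS from 0:
Concrete reachable: {0, 1, 2, 3, 5, 7, 8, 9, 10, 12, 13, 14, 15, 16}
Abstract via predicates (s mod 5 == 0), (s>=8):
  (0,0) <- {1, 2, 3, 7}
  (0,1) <- {8, 9, 12, 13, 14, 16}
  (1,0) <- {0, 5}
  (1,1) <- {10, 15}
Distinct abstract states = 4

4


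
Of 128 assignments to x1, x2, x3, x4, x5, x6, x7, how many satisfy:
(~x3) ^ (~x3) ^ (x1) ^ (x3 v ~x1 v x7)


CNF with 4 clauses over 7 vars (128 assignments).
An assignment satisfies CNF iff every clause has >=1 true literal.
Check each row (bits = x1,x2,x3,x4,x5,x6,x7; clause T/F shown):
  row 0 [0000000]: clauses=TTFT -> 0
  row 1 [0000001]: clauses=TTFT -> 0
  row 2 [0000010]: clauses=TTFT -> 0
  row 3 [0000011]: clauses=TTFT -> 0
  row 4 [0000100]: clauses=TTFT -> 0
  (every remaining row is evaluated the same way; all 128 results are listed next)
Full result column, 8 rows per line (x1,x2,x3,x4 fixed per line; x5,x6,x7 runs 000..111 left to right):
  rows 0-7 [x1,x2,x3,x4=0000]: 00000000  (ones: 0)
  rows 8-15 [x1,x2,x3,x4=0001]: 00000000  (ones: 0)
  rows 16-23 [x1,x2,x3,x4=0010]: 00000000  (ones: 0)
  rows 24-31 [x1,x2,x3,x4=0011]: 00000000  (ones: 0)
  rows 32-39 [x1,x2,x3,x4=0100]: 00000000  (ones: 0)
  rows 40-47 [x1,x2,x3,x4=0101]: 00000000  (ones: 0)
  rows 48-55 [x1,x2,x3,x4=0110]: 00000000  (ones: 0)
  rows 56-63 [x1,x2,x3,x4=0111]: 00000000  (ones: 0)
  rows 64-71 [x1,x2,x3,x4=1000]: 01010101  (ones: 4)
  rows 72-79 [x1,x2,x3,x4=1001]: 01010101  (ones: 4)
  rows 80-87 [x1,x2,x3,x4=1010]: 00000000  (ones: 0)
  rows 88-95 [x1,x2,x3,x4=1011]: 00000000  (ones: 0)
  rows 96-103 [x1,x2,x3,x4=1100]: 01010101  (ones: 4)
  rows 104-111 [x1,x2,x3,x4=1101]: 01010101  (ones: 4)
  rows 112-119 [x1,x2,x3,x4=1110]: 00000000  (ones: 0)
  rows 120-127 [x1,x2,x3,x4=1111]: 00000000  (ones: 0)
Satisfying assignments = 0+0+0+0+0+0+0+0+4+4+0+0+4+4+0+0 = 16

16


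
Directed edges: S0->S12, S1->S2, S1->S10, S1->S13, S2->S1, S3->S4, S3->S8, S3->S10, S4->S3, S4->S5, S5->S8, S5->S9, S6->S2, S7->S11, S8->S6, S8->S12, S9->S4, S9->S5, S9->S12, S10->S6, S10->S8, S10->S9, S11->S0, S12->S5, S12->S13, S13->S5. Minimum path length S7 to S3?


BFS layer-by-layer from S7:
  dist 0: {S7}
  dist 1: {S11}
  dist 2: {S0}
  dist 3: {S12}
  dist 4: {S5, S13}
  dist 5: {S8, S9}
  dist 6: {S4, S6}
  dist 7: {S2, S3}
  -> S3 reached at distance 7
Shortest path length = 7

7


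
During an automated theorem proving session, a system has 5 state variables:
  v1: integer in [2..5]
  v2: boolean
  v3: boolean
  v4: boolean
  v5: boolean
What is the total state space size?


State space = product of domain sizes of all variables.
Domain sizes:
  v1 (integer in [2..5]): 4
  v2 (boolean): 2
  v3 (boolean): 2
  v4 (boolean): 2
  v5 (boolean): 2
Product = 4 * 2 * 2 * 2 * 2 = 64

64


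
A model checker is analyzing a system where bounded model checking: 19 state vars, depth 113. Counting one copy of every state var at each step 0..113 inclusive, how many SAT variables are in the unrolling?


BMC unrolls to depth k, creating one copy of each state var for steps 0..k.
Step count = 113 + 1 = 114 (steps 0 through 113)
Vars per step = 19
Total = 19 * 114 = 2166

2166


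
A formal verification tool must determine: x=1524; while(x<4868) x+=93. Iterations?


Step 1: x goes from 1524 toward 4868 by 93; the body runs while x<4868, so iterations = ceil((bound-start)/step)
Step 2: Distance=3344
Step 3: ceil(3344/93)=36

36


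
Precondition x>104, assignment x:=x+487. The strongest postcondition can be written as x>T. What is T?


Formula: sp(P, x:=E) = exists old_x. (x = E[old_x/x]) AND P[old_x/x] (old_x is the value of x before the assignment; eliminate old_x by solving x = E[old_x/x] for old_x)
Step 1: Precondition P: x>104, i.e. old_x > 104
Step 2: Assignment gives x = old_x + 487, so old_x = x - 487
Step 3: Substitute into P: x - 487 > 104
Step 4: Simplify: x > 104+487 = 591

591


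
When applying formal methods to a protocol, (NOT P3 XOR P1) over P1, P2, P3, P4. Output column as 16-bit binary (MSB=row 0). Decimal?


Formula: (NOT P3 XOR P1) over P1, P2, P3, P4 (16 rows)
Evaluate each row (bits = P1,P2,P3,P4, MSB first):
  row 0 [0000]: (NOT 0 XOR 0) -> 1
  row 1 [0001]: (NOT 0 XOR 0) -> 1
  row 2 [0010]: (NOT 1 XOR 0) -> 0
  row 3 [0011]: (NOT 1 XOR 0) -> 0
  row 4 [0100]: (NOT 0 XOR 0) -> 1
  row 5 [0101]: (NOT 0 XOR 0) -> 1
  row 6 [0110]: (NOT 1 XOR 0) -> 0
  row 7 [0111]: (NOT 1 XOR 0) -> 0
  row 8 [1000]: (NOT 0 XOR 1) -> 0
  row 9 [1001]: (NOT 0 XOR 1) -> 0
  row 10 [1010]: (NOT 1 XOR 1) -> 1
  row 11 [1011]: (NOT 1 XOR 1) -> 1
  row 12 [1100]: (NOT 0 XOR 1) -> 0
  row 13 [1101]: (NOT 0 XOR 1) -> 0
  row 14 [1110]: (NOT 1 XOR 1) -> 1
  row 15 [1111]: (NOT 1 XOR 1) -> 1
Full result column, 4 rows per line (P1,P2 fixed per line; P3,P4 runs 00..11 left to right):
  rows 0-3 [P1,P2=00]: 1100  = hex C
  rows 4-7 [P1,P2=01]: 1100  = hex C
  rows 8-11 [P1,P2=10]: 0011  = hex 3
  rows 12-15 [P1,P2=11]: 0011  = hex 3
Output column (row 0 .. row 15) = 1100110000110011
Output column grouped in 4s = 1100 1100 0011 0011 = 0xCC33
Convert to decimal digit by digit (value = value*16 + digit):
  C -> 12
  12*16 + 12 (C) = 204
  204*16 + 3 = 3267
  3267*16 + 3 = 52275
Decimal = 52275

52275


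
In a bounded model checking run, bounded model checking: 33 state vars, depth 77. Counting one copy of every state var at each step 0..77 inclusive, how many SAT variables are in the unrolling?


BMC unrolls to depth k, creating one copy of each state var for steps 0..k.
Step count = 77 + 1 = 78 (steps 0 through 77)
Vars per step = 33
Total = 33 * 78 = 2574

2574


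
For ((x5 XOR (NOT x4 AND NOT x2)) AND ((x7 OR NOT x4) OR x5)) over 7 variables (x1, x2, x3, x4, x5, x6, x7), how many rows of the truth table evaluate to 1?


Formula: ((x5 XOR (NOT x4 AND NOT x2)) AND ((x7 OR NOT x4) OR x5)) over 7 vars (128 rows)
Evaluate each row (x1, x2, x3, x4, x5, x6, x7 as bits, MSB first):
  row 0 [0000000]: ((0 XOR (NOT 0 AND NOT 0)) AND ((0 OR NOT 0) OR 0)) -> 1
  row 1 [0000001]: ((0 XOR (NOT 0 AND NOT 0)) AND ((1 OR NOT 0) OR 0)) -> 1
  row 2 [0000010]: ((0 XOR (NOT 0 AND NOT 0)) AND ((0 OR NOT 0) OR 0)) -> 1
  row 3 [0000011]: ((0 XOR (NOT 0 AND NOT 0)) AND ((1 OR NOT 0) OR 0)) -> 1
  row 4 [0000100]: ((1 XOR (NOT 0 AND NOT 0)) AND ((0 OR NOT 0) OR 1)) -> 0
  (every remaining row is evaluated the same way; all 128 results are listed next)
Full result column, 8 rows per line (x1,x2,x3,x4 fixed per line; x5,x6,x7 runs 000..111 left to right):
  rows 0-7 [x1,x2,x3,x4=0000]: 11110000  (ones: 4)
  rows 8-15 [x1,x2,x3,x4=0001]: 00001111  (ones: 4)
  rows 16-23 [x1,x2,x3,x4=0010]: 11110000  (ones: 4)
  rows 24-31 [x1,x2,x3,x4=0011]: 00001111  (ones: 4)
  rows 32-39 [x1,x2,x3,x4=0100]: 00001111  (ones: 4)
  rows 40-47 [x1,x2,x3,x4=0101]: 00001111  (ones: 4)
  rows 48-55 [x1,x2,x3,x4=0110]: 00001111  (ones: 4)
  rows 56-63 [x1,x2,x3,x4=0111]: 00001111  (ones: 4)
  rows 64-71 [x1,x2,x3,x4=1000]: 11110000  (ones: 4)
  rows 72-79 [x1,x2,x3,x4=1001]: 00001111  (ones: 4)
  rows 80-87 [x1,x2,x3,x4=1010]: 11110000  (ones: 4)
  rows 88-95 [x1,x2,x3,x4=1011]: 00001111  (ones: 4)
  rows 96-103 [x1,x2,x3,x4=1100]: 00001111  (ones: 4)
  rows 104-111 [x1,x2,x3,x4=1101]: 00001111  (ones: 4)
  rows 112-119 [x1,x2,x3,x4=1110]: 00001111  (ones: 4)
  rows 120-127 [x1,x2,x3,x4=1111]: 00001111  (ones: 4)
Count of 1-rows = 4+4+4+4+4+4+4+4+4+4+4+4+4+4+4+4 = 64

64


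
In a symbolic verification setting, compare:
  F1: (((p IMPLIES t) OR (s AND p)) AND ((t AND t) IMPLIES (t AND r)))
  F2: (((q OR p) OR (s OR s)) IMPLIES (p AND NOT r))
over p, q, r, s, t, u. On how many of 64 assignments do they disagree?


F1 = (((p IMPLIES t) OR (s AND p)) AND ((t AND t) IMPLIES (t AND r)))
F2 = (((q OR p) OR (s OR s)) IMPLIES (p AND NOT r))
Evaluate both on each of 64 rows (bits = p,q,r,s,t,u):
  row 0 [000000]: F1=1 F2=1 -> 0
  row 1 [000001]: F1=1 F2=1 -> 0
  row 2 [000010]: F1=0 F2=1 (differ) -> 1
  row 3 [000011]: F1=0 F2=1 (differ) -> 1
  row 4 [000100]: F1=1 F2=0 (differ) -> 1
  (every remaining row is evaluated the same way; all 64 results are listed next)
Full result column, 8 rows per line (p,q,r fixed per line; s,t,u runs 000..111 left to right):
  rows 0-7 [p,q,r=000]: 00111100  (ones: 4)
  rows 8-15 [p,q,r=001]: 00001111  (ones: 4)
  rows 16-23 [p,q,r=010]: 11001100  (ones: 4)
  rows 24-31 [p,q,r=011]: 11111111  (ones: 8)
  rows 32-39 [p,q,r=100]: 11110011  (ones: 6)
  rows 40-47 [p,q,r=101]: 00111111  (ones: 6)
  rows 48-55 [p,q,r=110]: 11110011  (ones: 6)
  rows 56-63 [p,q,r=111]: 00111111  (ones: 6)
Disagreements = 4+4+4+8+6+6+6+6 = 44

44


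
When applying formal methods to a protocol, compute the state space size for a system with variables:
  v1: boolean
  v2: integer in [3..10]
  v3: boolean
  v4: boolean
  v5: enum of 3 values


State space = product of domain sizes of all variables.
Domain sizes:
  v1 (boolean): 2
  v2 (integer in [3..10]): 8
  v3 (boolean): 2
  v4 (boolean): 2
  v5 (enum of 3 values): 3
Product = 2 * 8 * 2 * 2 * 3 = 192

192


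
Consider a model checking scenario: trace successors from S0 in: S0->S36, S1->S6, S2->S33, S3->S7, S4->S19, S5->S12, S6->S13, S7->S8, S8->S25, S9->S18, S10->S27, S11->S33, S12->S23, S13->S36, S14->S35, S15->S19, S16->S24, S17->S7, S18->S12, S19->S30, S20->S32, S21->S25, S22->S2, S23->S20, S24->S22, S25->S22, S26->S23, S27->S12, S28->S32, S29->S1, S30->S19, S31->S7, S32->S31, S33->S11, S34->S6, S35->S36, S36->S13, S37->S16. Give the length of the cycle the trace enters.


Trace from S0 until a state repeats:
  S0 -> S36 -> S13 -> S36
S36 first seen at step 1, revisited at step 3.
Cycle length = 3 - 1 = 2

2


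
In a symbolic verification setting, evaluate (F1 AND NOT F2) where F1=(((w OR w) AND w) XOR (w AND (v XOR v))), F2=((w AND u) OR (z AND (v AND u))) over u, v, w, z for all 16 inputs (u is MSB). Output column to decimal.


F1 = (((w OR w) AND w) XOR (w AND (v XOR v)))
F2 = ((w AND u) OR (z AND (v AND u)))
Counterexample to F1=>F2 is where F1=1 and F2=0.
Evaluate each row (bits = u,v,w,z, MSB first):
  row 0 [0000]: F1=0 F2=0 -> F1&~F2 -> 0
  row 1 [0001]: F1=0 F2=0 -> F1&~F2 -> 0
  row 2 [0010]: F1=1 F2=0 -> F1&~F2 -> 1
  row 3 [0011]: F1=1 F2=0 -> F1&~F2 -> 1
  row 4 [0100]: F1=0 F2=0 -> F1&~F2 -> 0
  row 5 [0101]: F1=0 F2=0 -> F1&~F2 -> 0
  row 6 [0110]: F1=1 F2=0 -> F1&~F2 -> 1
  row 7 [0111]: F1=1 F2=0 -> F1&~F2 -> 1
  row 8 [1000]: F1=0 F2=0 -> F1&~F2 -> 0
  row 9 [1001]: F1=0 F2=0 -> F1&~F2 -> 0
  row 10 [1010]: F1=1 F2=1 -> F1&~F2 -> 0
  row 11 [1011]: F1=1 F2=1 -> F1&~F2 -> 0
  row 12 [1100]: F1=0 F2=0 -> F1&~F2 -> 0
  row 13 [1101]: F1=0 F2=1 -> F1&~F2 -> 0
  row 14 [1110]: F1=1 F2=1 -> F1&~F2 -> 0
  row 15 [1111]: F1=1 F2=1 -> F1&~F2 -> 0
Full result column, 4 rows per line (u,v fixed per line; w,z runs 00..11 left to right):
  rows 0-3 [u,v=00]: 0011  = hex 3
  rows 4-7 [u,v=01]: 0011  = hex 3
  rows 8-11 [u,v=10]: 0000  = hex 0
  rows 12-15 [u,v=11]: 0000  = hex 0
Counterexample vector (row 0 .. row 15) = 0011001100000000
Output column grouped in 4s = 0011 0011 0000 0000 = 0x3300
Convert to decimal digit by digit (value = value*16 + digit):
  3 -> 3
  3*16 + 3 = 51
  51*16 + 0 = 816
  816*16 + 0 = 13056
Decimal = 13056

13056


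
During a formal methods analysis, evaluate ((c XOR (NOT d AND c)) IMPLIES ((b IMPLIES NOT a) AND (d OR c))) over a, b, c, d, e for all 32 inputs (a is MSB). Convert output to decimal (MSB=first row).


Formula: ((c XOR (NOT d AND c)) IMPLIES ((b IMPLIES NOT a) AND (d OR c))) over a, b, c, d, e (32 rows)
Evaluate each row (bits = a,b,c,d,e, MSB first):
  row 0 [00000]: ((0 XOR (NOT 0 AND 0)) IMPLIES ((0 IMPLIES NOT 0) AND (0 OR 0))) -> 1
  row 1 [00001]: ((0 XOR (NOT 0 AND 0)) IMPLIES ((0 IMPLIES NOT 0) AND (0 OR 0))) -> 1
  row 2 [00010]: ((0 XOR (NOT 1 AND 0)) IMPLIES ((0 IMPLIES NOT 0) AND (1 OR 0))) -> 1
  row 3 [00011]: ((0 XOR (NOT 1 AND 0)) IMPLIES ((0 IMPLIES NOT 0) AND (1 OR 0))) -> 1
  row 4 [00100]: ((1 XOR (NOT 0 AND 1)) IMPLIES ((0 IMPLIES NOT 0) AND (0 OR 1))) -> 1
  row 5 [00101]: ((1 XOR (NOT 0 AND 1)) IMPLIES ((0 IMPLIES NOT 0) AND (0 OR 1))) -> 1
  row 6 [00110]: ((1 XOR (NOT 1 AND 1)) IMPLIES ((0 IMPLIES NOT 0) AND (1 OR 1))) -> 1
  row 7 [00111]: ((1 XOR (NOT 1 AND 1)) IMPLIES ((0 IMPLIES NOT 0) AND (1 OR 1))) -> 1
  row 8 [01000]: ((0 XOR (NOT 0 AND 0)) IMPLIES ((1 IMPLIES NOT 0) AND (0 OR 0))) -> 1
  row 9 [01001]: ((0 XOR (NOT 0 AND 0)) IMPLIES ((1 IMPLIES NOT 0) AND (0 OR 0))) -> 1
  row 10 [01010]: ((0 XOR (NOT 1 AND 0)) IMPLIES ((1 IMPLIES NOT 0) AND (1 OR 0))) -> 1
  row 11 [01011]: ((0 XOR (NOT 1 AND 0)) IMPLIES ((1 IMPLIES NOT 0) AND (1 OR 0))) -> 1
  row 12 [01100]: ((1 XOR (NOT 0 AND 1)) IMPLIES ((1 IMPLIES NOT 0) AND (0 OR 1))) -> 1
  row 13 [01101]: ((1 XOR (NOT 0 AND 1)) IMPLIES ((1 IMPLIES NOT 0) AND (0 OR 1))) -> 1
  row 14 [01110]: ((1 XOR (NOT 1 AND 1)) IMPLIES ((1 IMPLIES NOT 0) AND (1 OR 1))) -> 1
  row 15 [01111]: ((1 XOR (NOT 1 AND 1)) IMPLIES ((1 IMPLIES NOT 0) AND (1 OR 1))) -> 1
  row 16 [10000]: ((0 XOR (NOT 0 AND 0)) IMPLIES ((0 IMPLIES NOT 1) AND (0 OR 0))) -> 1
  row 17 [10001]: ((0 XOR (NOT 0 AND 0)) IMPLIES ((0 IMPLIES NOT 1) AND (0 OR 0))) -> 1
  row 18 [10010]: ((0 XOR (NOT 1 AND 0)) IMPLIES ((0 IMPLIES NOT 1) AND (1 OR 0))) -> 1
  row 19 [10011]: ((0 XOR (NOT 1 AND 0)) IMPLIES ((0 IMPLIES NOT 1) AND (1 OR 0))) -> 1
  row 20 [10100]: ((1 XOR (NOT 0 AND 1)) IMPLIES ((0 IMPLIES NOT 1) AND (0 OR 1))) -> 1
  row 21 [10101]: ((1 XOR (NOT 0 AND 1)) IMPLIES ((0 IMPLIES NOT 1) AND (0 OR 1))) -> 1
  row 22 [10110]: ((1 XOR (NOT 1 AND 1)) IMPLIES ((0 IMPLIES NOT 1) AND (1 OR 1))) -> 1
  row 23 [10111]: ((1 XOR (NOT 1 AND 1)) IMPLIES ((0 IMPLIES NOT 1) AND (1 OR 1))) -> 1
  row 24 [11000]: ((0 XOR (NOT 0 AND 0)) IMPLIES ((1 IMPLIES NOT 1) AND (0 OR 0))) -> 1
  row 25 [11001]: ((0 XOR (NOT 0 AND 0)) IMPLIES ((1 IMPLIES NOT 1) AND (0 OR 0))) -> 1
  row 26 [11010]: ((0 XOR (NOT 1 AND 0)) IMPLIES ((1 IMPLIES NOT 1) AND (1 OR 0))) -> 1
  row 27 [11011]: ((0 XOR (NOT 1 AND 0)) IMPLIES ((1 IMPLIES NOT 1) AND (1 OR 0))) -> 1
  row 28 [11100]: ((1 XOR (NOT 0 AND 1)) IMPLIES ((1 IMPLIES NOT 1) AND (0 OR 1))) -> 1
  row 29 [11101]: ((1 XOR (NOT 0 AND 1)) IMPLIES ((1 IMPLIES NOT 1) AND (0 OR 1))) -> 1
  row 30 [11110]: ((1 XOR (NOT 1 AND 1)) IMPLIES ((1 IMPLIES NOT 1) AND (1 OR 1))) -> 0
  row 31 [11111]: ((1 XOR (NOT 1 AND 1)) IMPLIES ((1 IMPLIES NOT 1) AND (1 OR 1))) -> 0
Full result column, 4 rows per line (a,b,c fixed per line; d,e runs 00..11 left to right):
  rows 0-3 [a,b,c=000]: 1111  = hex F
  rows 4-7 [a,b,c=001]: 1111  = hex F
  rows 8-11 [a,b,c=010]: 1111  = hex F
  rows 12-15 [a,b,c=011]: 1111  = hex F
  rows 16-19 [a,b,c=100]: 1111  = hex F
  rows 20-23 [a,b,c=101]: 1111  = hex F
  rows 24-27 [a,b,c=110]: 1111  = hex F
  rows 28-31 [a,b,c=111]: 1100  = hex C
Output column (row 0 .. row 31) = 11111111111111111111111111111100
Output column grouped in 4s = 1111 1111 1111 1111 1111 1111 1111 1100 = 0xFFFFFFFC
Convert to decimal digit by digit (value = value*16 + digit):
  F -> 15
  15*16 + 15 (F) = 255
  255*16 + 15 (F) = 4095
  4095*16 + 15 (F) = 65535
  65535*16 + 15 (F) = 1048575
  1048575*16 + 15 (F) = 16777215
  16777215*16 + 15 (F) = 268435455
  268435455*16 + 12 (C) = 4294967292
Decimal = 4294967292

4294967292


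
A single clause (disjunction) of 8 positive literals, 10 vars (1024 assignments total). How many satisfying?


Step 1: Total=2^10=1024
Step 2: Unsat when all 8 false: 2^2=4
Step 3: Sat=1024-4=1020

1020


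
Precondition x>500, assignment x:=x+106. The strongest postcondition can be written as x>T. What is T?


Formula: sp(P, x:=E) = exists old_x. (x = E[old_x/x]) AND P[old_x/x] (old_x is the value of x before the assignment; eliminate old_x by solving x = E[old_x/x] for old_x)
Step 1: Precondition P: x>500, i.e. old_x > 500
Step 2: Assignment gives x = old_x + 106, so old_x = x - 106
Step 3: Substitute into P: x - 106 > 500
Step 4: Simplify: x > 500+106 = 606

606


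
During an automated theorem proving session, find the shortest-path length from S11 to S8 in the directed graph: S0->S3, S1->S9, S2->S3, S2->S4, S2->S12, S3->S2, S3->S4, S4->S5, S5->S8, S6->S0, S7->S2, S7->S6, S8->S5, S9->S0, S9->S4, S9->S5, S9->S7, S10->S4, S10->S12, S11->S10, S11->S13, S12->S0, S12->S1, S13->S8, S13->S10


BFS layer-by-layer from S11:
  dist 0: {S11}
  dist 1: {S10, S13}
  dist 2: {S4, S8, S12}
  -> S8 reached at distance 2
Shortest path length = 2

2


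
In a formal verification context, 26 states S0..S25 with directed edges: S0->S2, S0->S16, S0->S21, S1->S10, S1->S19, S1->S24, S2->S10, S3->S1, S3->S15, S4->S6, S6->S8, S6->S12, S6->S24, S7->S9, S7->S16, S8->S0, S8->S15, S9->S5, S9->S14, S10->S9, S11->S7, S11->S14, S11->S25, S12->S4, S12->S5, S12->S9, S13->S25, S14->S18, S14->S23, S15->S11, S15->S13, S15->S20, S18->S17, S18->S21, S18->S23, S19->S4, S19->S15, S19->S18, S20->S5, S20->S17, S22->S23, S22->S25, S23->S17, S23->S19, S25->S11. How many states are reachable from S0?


BFS from S0:
  layer 0: {S0}
  layer 1: {S2, S16, S21}
  layer 2: {S10}
  layer 3: {S9}
  layer 4: {S5, S14}
  layer 5: {S18, S23}
  layer 6: {S17, S19}
  layer 7: {S4, S15}
  layer 8: {S6, S11, S13, S20}
  layer 9: {S7, S8, S12, S24, S25}
Reachable set: {S0, S2, S4, S5, S6, S7, S8, S9, S10, S11, S12, S13, S14, S15, S16, S17, S18, S19, S20, S21, S23, S24, S25}
Count = 23

23


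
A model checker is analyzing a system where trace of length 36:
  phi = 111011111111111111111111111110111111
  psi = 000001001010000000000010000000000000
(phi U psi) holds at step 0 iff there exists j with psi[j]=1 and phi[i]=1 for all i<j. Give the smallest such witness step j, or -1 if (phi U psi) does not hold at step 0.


(phi U psi) at 0: need smallest j with psi[j]=1 and phi[i]=1 for all i in [0,j).
Scan from step 0:
  step 0: phi=1, psi=0 -> continue
  step 1: phi=1, psi=0 -> continue
  step 2: phi=1, psi=0 -> continue
  step 3: phi=0 -> phi-prefix broken from here
  step 5: psi=1 but phi already failed -> not a witness
  step 8: psi=1 but phi already failed -> not a witness
  step 10: psi=1 but phi already failed -> not a witness
  step 22: psi=1 but phi already failed -> not a witness
  end of trace: no witness -> -1
Witness step = -1

-1


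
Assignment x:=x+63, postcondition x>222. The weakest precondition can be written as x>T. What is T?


Formula: wp(x:=E, P) = P[E/x] (substitute E for x in postcondition)
Step 1: Postcondition: x>222
Step 2: Substitute x+63 for x: x+63>222
Step 3: Solve for x: x > 222-63 = 159

159


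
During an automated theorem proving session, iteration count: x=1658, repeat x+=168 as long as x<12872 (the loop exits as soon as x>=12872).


Step 1: x goes from 1658 toward 12872 by 168; the body runs while x<12872, so iterations = ceil((bound-start)/step)
Step 2: Distance=11214
Step 3: ceil(11214/168)=67

67


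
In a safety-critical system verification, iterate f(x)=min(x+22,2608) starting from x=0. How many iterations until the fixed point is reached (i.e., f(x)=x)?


Step 1: x=0, cap=2608, increment=22
Step 2: x grows by 22 each step until capped at 2608; fixed point is x=2608
Step 3: iterations = ceil(2608/22) = 119

119


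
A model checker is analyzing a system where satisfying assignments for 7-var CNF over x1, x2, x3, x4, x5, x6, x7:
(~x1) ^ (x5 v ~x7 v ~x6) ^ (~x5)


CNF with 3 clauses over 7 vars (128 assignments).
An assignment satisfies CNF iff every clause has >=1 true literal.
Check each row (bits = x1,x2,x3,x4,x5,x6,x7; clause T/F shown):
  row 0 [0000000]: clauses=TTT -> 1
  row 1 [0000001]: clauses=TTT -> 1
  row 2 [0000010]: clauses=TTT -> 1
  row 3 [0000011]: clauses=TFT -> 0
  row 4 [0000100]: clauses=TTF -> 0
  (every remaining row is evaluated the same way; all 128 results are listed next)
Full result column, 8 rows per line (x1,x2,x3,x4 fixed per line; x5,x6,x7 runs 000..111 left to right):
  rows 0-7 [x1,x2,x3,x4=0000]: 11100000  (ones: 3)
  rows 8-15 [x1,x2,x3,x4=0001]: 11100000  (ones: 3)
  rows 16-23 [x1,x2,x3,x4=0010]: 11100000  (ones: 3)
  rows 24-31 [x1,x2,x3,x4=0011]: 11100000  (ones: 3)
  rows 32-39 [x1,x2,x3,x4=0100]: 11100000  (ones: 3)
  rows 40-47 [x1,x2,x3,x4=0101]: 11100000  (ones: 3)
  rows 48-55 [x1,x2,x3,x4=0110]: 11100000  (ones: 3)
  rows 56-63 [x1,x2,x3,x4=0111]: 11100000  (ones: 3)
  rows 64-71 [x1,x2,x3,x4=1000]: 00000000  (ones: 0)
  rows 72-79 [x1,x2,x3,x4=1001]: 00000000  (ones: 0)
  rows 80-87 [x1,x2,x3,x4=1010]: 00000000  (ones: 0)
  rows 88-95 [x1,x2,x3,x4=1011]: 00000000  (ones: 0)
  rows 96-103 [x1,x2,x3,x4=1100]: 00000000  (ones: 0)
  rows 104-111 [x1,x2,x3,x4=1101]: 00000000  (ones: 0)
  rows 112-119 [x1,x2,x3,x4=1110]: 00000000  (ones: 0)
  rows 120-127 [x1,x2,x3,x4=1111]: 00000000  (ones: 0)
Satisfying assignments = 3+3+3+3+3+3+3+3+0+0+0+0+0+0+0+0 = 24

24


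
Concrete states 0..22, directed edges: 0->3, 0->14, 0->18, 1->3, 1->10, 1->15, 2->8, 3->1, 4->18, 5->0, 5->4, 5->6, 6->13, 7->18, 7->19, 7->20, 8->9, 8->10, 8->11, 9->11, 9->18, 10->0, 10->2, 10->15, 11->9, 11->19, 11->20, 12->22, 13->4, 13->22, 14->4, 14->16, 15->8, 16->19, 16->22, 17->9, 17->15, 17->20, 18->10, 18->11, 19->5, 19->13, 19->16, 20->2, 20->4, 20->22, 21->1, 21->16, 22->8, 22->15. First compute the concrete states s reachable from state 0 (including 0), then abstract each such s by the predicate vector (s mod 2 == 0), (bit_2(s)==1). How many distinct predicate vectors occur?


BFS from 0:
Concrete reachable: {0, 1, 2, 3, 4, 5, 6, 8, 9, 10, 11, 13, 14, 15, 16, 18, 19, 20, 22}
Abstract via predicates (s mod 2 == 0), (bit_2(s)==1):
  (0,0) <- {1, 3, 9, 11, 19}
  (0,1) <- {5, 13, 15}
  (1,0) <- {0, 2, 8, 10, 16, 18}
  (1,1) <- {4, 6, 14, 20, 22}
Distinct abstract states = 4

4


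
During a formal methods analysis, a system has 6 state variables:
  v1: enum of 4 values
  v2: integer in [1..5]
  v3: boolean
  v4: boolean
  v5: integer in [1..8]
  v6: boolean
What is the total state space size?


State space = product of domain sizes of all variables.
Domain sizes:
  v1 (enum of 4 values): 4
  v2 (integer in [1..5]): 5
  v3 (boolean): 2
  v4 (boolean): 2
  v5 (integer in [1..8]): 8
  v6 (boolean): 2
Product = 4 * 5 * 2 * 2 * 8 * 2 = 1280

1280


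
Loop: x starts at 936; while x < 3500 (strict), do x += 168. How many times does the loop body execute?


Step 1: x goes from 936 toward 3500 by 168; the body runs while x<3500, so iterations = ceil((bound-start)/step)
Step 2: Distance=2564
Step 3: ceil(2564/168)=16

16


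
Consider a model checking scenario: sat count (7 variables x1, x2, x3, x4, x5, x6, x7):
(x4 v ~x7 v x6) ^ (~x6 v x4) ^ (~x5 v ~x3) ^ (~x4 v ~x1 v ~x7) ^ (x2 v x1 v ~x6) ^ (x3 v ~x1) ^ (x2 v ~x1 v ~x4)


CNF with 7 clauses over 7 vars (128 assignments).
An assignment satisfies CNF iff every clause has >=1 true literal.
Check each row (bits = x1,x2,x3,x4,x5,x6,x7; clause T/F shown):
  row 0 [0000000]: clauses=TTTTTTT -> 1
  row 1 [0000001]: clauses=FTTTTTT -> 0
  row 2 [0000010]: clauses=TFTTFTT -> 0
  row 3 [0000011]: clauses=TFTTFTT -> 0
  row 4 [0000100]: clauses=TTTTTTT -> 1
  (every remaining row is evaluated the same way; all 128 results are listed next)
Full result column, 8 rows per line (x1,x2,x3,x4 fixed per line; x5,x6,x7 runs 000..111 left to right):
  rows 0-7 [x1,x2,x3,x4=0000]: 10001000  (ones: 2)
  rows 8-15 [x1,x2,x3,x4=0001]: 11001100  (ones: 4)
  rows 16-23 [x1,x2,x3,x4=0010]: 10000000  (ones: 1)
  rows 24-31 [x1,x2,x3,x4=0011]: 11000000  (ones: 2)
  rows 32-39 [x1,x2,x3,x4=0100]: 10001000  (ones: 2)
  rows 40-47 [x1,x2,x3,x4=0101]: 11111111  (ones: 8)
  rows 48-55 [x1,x2,x3,x4=0110]: 10000000  (ones: 1)
  rows 56-63 [x1,x2,x3,x4=0111]: 11110000  (ones: 4)
  rows 64-71 [x1,x2,x3,x4=1000]: 00000000  (ones: 0)
  rows 72-79 [x1,x2,x3,x4=1001]: 00000000  (ones: 0)
  rows 80-87 [x1,x2,x3,x4=1010]: 10000000  (ones: 1)
  rows 88-95 [x1,x2,x3,x4=1011]: 00000000  (ones: 0)
  rows 96-103 [x1,x2,x3,x4=1100]: 00000000  (ones: 0)
  rows 104-111 [x1,x2,x3,x4=1101]: 00000000  (ones: 0)
  rows 112-119 [x1,x2,x3,x4=1110]: 10000000  (ones: 1)
  rows 120-127 [x1,x2,x3,x4=1111]: 10100000  (ones: 2)
Satisfying assignments = 2+4+1+2+2+8+1+4+0+0+1+0+0+0+1+2 = 28

28


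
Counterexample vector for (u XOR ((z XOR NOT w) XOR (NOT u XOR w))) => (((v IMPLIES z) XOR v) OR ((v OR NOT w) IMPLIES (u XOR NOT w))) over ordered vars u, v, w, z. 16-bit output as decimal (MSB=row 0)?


F1 = (u XOR ((z XOR NOT w) XOR (NOT u XOR w)))
F2 = (((v IMPLIES z) XOR v) OR ((v OR NOT w) IMPLIES (u XOR NOT w)))
Counterexample to F1=>F2 is where F1=1 and F2=0.
Evaluate each row (bits = u,v,w,z, MSB first):
  row 0 [0000]: F1=0 F2=1 -> F1&~F2 -> 0
  row 1 [0001]: F1=1 F2=1 -> F1&~F2 -> 0
  row 2 [0010]: F1=0 F2=1 -> F1&~F2 -> 0
  row 3 [0011]: F1=1 F2=1 -> F1&~F2 -> 0
  row 4 [0100]: F1=0 F2=1 -> F1&~F2 -> 0
  row 5 [0101]: F1=1 F2=1 -> F1&~F2 -> 0
  row 6 [0110]: F1=0 F2=1 -> F1&~F2 -> 0
  row 7 [0111]: F1=1 F2=0 -> F1&~F2 -> 1
  row 8 [1000]: F1=0 F2=1 -> F1&~F2 -> 0
  row 9 [1001]: F1=1 F2=1 -> F1&~F2 -> 0
  row 10 [1010]: F1=0 F2=1 -> F1&~F2 -> 0
  row 11 [1011]: F1=1 F2=1 -> F1&~F2 -> 0
  row 12 [1100]: F1=0 F2=1 -> F1&~F2 -> 0
  row 13 [1101]: F1=1 F2=0 -> F1&~F2 -> 1
  row 14 [1110]: F1=0 F2=1 -> F1&~F2 -> 0
  row 15 [1111]: F1=1 F2=1 -> F1&~F2 -> 0
Full result column, 4 rows per line (u,v fixed per line; w,z runs 00..11 left to right):
  rows 0-3 [u,v=00]: 0000  = hex 0
  rows 4-7 [u,v=01]: 0001  = hex 1
  rows 8-11 [u,v=10]: 0000  = hex 0
  rows 12-15 [u,v=11]: 0100  = hex 4
Counterexample vector (row 0 .. row 15) = 0000000100000100
Output column grouped in 4s = 0000 0001 0000 0100 = 0x0104
Convert to decimal digit by digit (value = value*16 + digit):
  0 -> 0
  0*16 + 1 = 1
  1*16 + 0 = 16
  16*16 + 4 = 260
Decimal = 260

260


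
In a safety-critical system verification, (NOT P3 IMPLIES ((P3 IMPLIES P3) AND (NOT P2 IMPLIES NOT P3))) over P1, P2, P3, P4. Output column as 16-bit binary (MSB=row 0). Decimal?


Formula: (NOT P3 IMPLIES ((P3 IMPLIES P3) AND (NOT P2 IMPLIES NOT P3))) over P1, P2, P3, P4 (16 rows)
Evaluate each row (bits = P1,P2,P3,P4, MSB first):
  row 0 [0000]: (NOT 0 IMPLIES ((0 IMPLIES 0) AND (NOT 0 IMPLIES NOT 0))) -> 1
  row 1 [0001]: (NOT 0 IMPLIES ((0 IMPLIES 0) AND (NOT 0 IMPLIES NOT 0))) -> 1
  row 2 [0010]: (NOT 1 IMPLIES ((1 IMPLIES 1) AND (NOT 0 IMPLIES NOT 1))) -> 1
  row 3 [0011]: (NOT 1 IMPLIES ((1 IMPLIES 1) AND (NOT 0 IMPLIES NOT 1))) -> 1
  row 4 [0100]: (NOT 0 IMPLIES ((0 IMPLIES 0) AND (NOT 1 IMPLIES NOT 0))) -> 1
  row 5 [0101]: (NOT 0 IMPLIES ((0 IMPLIES 0) AND (NOT 1 IMPLIES NOT 0))) -> 1
  row 6 [0110]: (NOT 1 IMPLIES ((1 IMPLIES 1) AND (NOT 1 IMPLIES NOT 1))) -> 1
  row 7 [0111]: (NOT 1 IMPLIES ((1 IMPLIES 1) AND (NOT 1 IMPLIES NOT 1))) -> 1
  row 8 [1000]: (NOT 0 IMPLIES ((0 IMPLIES 0) AND (NOT 0 IMPLIES NOT 0))) -> 1
  row 9 [1001]: (NOT 0 IMPLIES ((0 IMPLIES 0) AND (NOT 0 IMPLIES NOT 0))) -> 1
  row 10 [1010]: (NOT 1 IMPLIES ((1 IMPLIES 1) AND (NOT 0 IMPLIES NOT 1))) -> 1
  row 11 [1011]: (NOT 1 IMPLIES ((1 IMPLIES 1) AND (NOT 0 IMPLIES NOT 1))) -> 1
  row 12 [1100]: (NOT 0 IMPLIES ((0 IMPLIES 0) AND (NOT 1 IMPLIES NOT 0))) -> 1
  row 13 [1101]: (NOT 0 IMPLIES ((0 IMPLIES 0) AND (NOT 1 IMPLIES NOT 0))) -> 1
  row 14 [1110]: (NOT 1 IMPLIES ((1 IMPLIES 1) AND (NOT 1 IMPLIES NOT 1))) -> 1
  row 15 [1111]: (NOT 1 IMPLIES ((1 IMPLIES 1) AND (NOT 1 IMPLIES NOT 1))) -> 1
Full result column, 4 rows per line (P1,P2 fixed per line; P3,P4 runs 00..11 left to right):
  rows 0-3 [P1,P2=00]: 1111  = hex F
  rows 4-7 [P1,P2=01]: 1111  = hex F
  rows 8-11 [P1,P2=10]: 1111  = hex F
  rows 12-15 [P1,P2=11]: 1111  = hex F
Output column (row 0 .. row 15) = 1111111111111111
Output column grouped in 4s = 1111 1111 1111 1111 = 0xFFFF
Convert to decimal digit by digit (value = value*16 + digit):
  F -> 15
  15*16 + 15 (F) = 255
  255*16 + 15 (F) = 4095
  4095*16 + 15 (F) = 65535
Decimal = 65535

65535


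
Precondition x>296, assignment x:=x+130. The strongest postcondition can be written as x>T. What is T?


Formula: sp(P, x:=E) = exists old_x. (x = E[old_x/x]) AND P[old_x/x] (old_x is the value of x before the assignment; eliminate old_x by solving x = E[old_x/x] for old_x)
Step 1: Precondition P: x>296, i.e. old_x > 296
Step 2: Assignment gives x = old_x + 130, so old_x = x - 130
Step 3: Substitute into P: x - 130 > 296
Step 4: Simplify: x > 296+130 = 426

426


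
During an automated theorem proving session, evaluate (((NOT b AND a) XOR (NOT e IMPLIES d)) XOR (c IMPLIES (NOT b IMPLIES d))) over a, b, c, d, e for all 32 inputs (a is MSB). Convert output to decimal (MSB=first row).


Formula: (((NOT b AND a) XOR (NOT e IMPLIES d)) XOR (c IMPLIES (NOT b IMPLIES d))) over a, b, c, d, e (32 rows)
Evaluate each row (bits = a,b,c,d,e, MSB first):
  row 0 [00000]: (((NOT 0 AND 0) XOR (NOT 0 IMPLIES 0)) XOR (0 IMPLIES (NOT 0 IMPLIES 0))) -> 1
  row 1 [00001]: (((NOT 0 AND 0) XOR (NOT 1 IMPLIES 0)) XOR (0 IMPLIES (NOT 0 IMPLIES 0))) -> 0
  row 2 [00010]: (((NOT 0 AND 0) XOR (NOT 0 IMPLIES 1)) XOR (0 IMPLIES (NOT 0 IMPLIES 1))) -> 0
  row 3 [00011]: (((NOT 0 AND 0) XOR (NOT 1 IMPLIES 1)) XOR (0 IMPLIES (NOT 0 IMPLIES 1))) -> 0
  row 4 [00100]: (((NOT 0 AND 0) XOR (NOT 0 IMPLIES 0)) XOR (1 IMPLIES (NOT 0 IMPLIES 0))) -> 0
  row 5 [00101]: (((NOT 0 AND 0) XOR (NOT 1 IMPLIES 0)) XOR (1 IMPLIES (NOT 0 IMPLIES 0))) -> 1
  row 6 [00110]: (((NOT 0 AND 0) XOR (NOT 0 IMPLIES 1)) XOR (1 IMPLIES (NOT 0 IMPLIES 1))) -> 0
  row 7 [00111]: (((NOT 0 AND 0) XOR (NOT 1 IMPLIES 1)) XOR (1 IMPLIES (NOT 0 IMPLIES 1))) -> 0
  row 8 [01000]: (((NOT 1 AND 0) XOR (NOT 0 IMPLIES 0)) XOR (0 IMPLIES (NOT 1 IMPLIES 0))) -> 1
  row 9 [01001]: (((NOT 1 AND 0) XOR (NOT 1 IMPLIES 0)) XOR (0 IMPLIES (NOT 1 IMPLIES 0))) -> 0
  row 10 [01010]: (((NOT 1 AND 0) XOR (NOT 0 IMPLIES 1)) XOR (0 IMPLIES (NOT 1 IMPLIES 1))) -> 0
  row 11 [01011]: (((NOT 1 AND 0) XOR (NOT 1 IMPLIES 1)) XOR (0 IMPLIES (NOT 1 IMPLIES 1))) -> 0
  row 12 [01100]: (((NOT 1 AND 0) XOR (NOT 0 IMPLIES 0)) XOR (1 IMPLIES (NOT 1 IMPLIES 0))) -> 1
  row 13 [01101]: (((NOT 1 AND 0) XOR (NOT 1 IMPLIES 0)) XOR (1 IMPLIES (NOT 1 IMPLIES 0))) -> 0
  row 14 [01110]: (((NOT 1 AND 0) XOR (NOT 0 IMPLIES 1)) XOR (1 IMPLIES (NOT 1 IMPLIES 1))) -> 0
  row 15 [01111]: (((NOT 1 AND 0) XOR (NOT 1 IMPLIES 1)) XOR (1 IMPLIES (NOT 1 IMPLIES 1))) -> 0
  row 16 [10000]: (((NOT 0 AND 1) XOR (NOT 0 IMPLIES 0)) XOR (0 IMPLIES (NOT 0 IMPLIES 0))) -> 0
  row 17 [10001]: (((NOT 0 AND 1) XOR (NOT 1 IMPLIES 0)) XOR (0 IMPLIES (NOT 0 IMPLIES 0))) -> 1
  row 18 [10010]: (((NOT 0 AND 1) XOR (NOT 0 IMPLIES 1)) XOR (0 IMPLIES (NOT 0 IMPLIES 1))) -> 1
  row 19 [10011]: (((NOT 0 AND 1) XOR (NOT 1 IMPLIES 1)) XOR (0 IMPLIES (NOT 0 IMPLIES 1))) -> 1
  row 20 [10100]: (((NOT 0 AND 1) XOR (NOT 0 IMPLIES 0)) XOR (1 IMPLIES (NOT 0 IMPLIES 0))) -> 1
  row 21 [10101]: (((NOT 0 AND 1) XOR (NOT 1 IMPLIES 0)) XOR (1 IMPLIES (NOT 0 IMPLIES 0))) -> 0
  row 22 [10110]: (((NOT 0 AND 1) XOR (NOT 0 IMPLIES 1)) XOR (1 IMPLIES (NOT 0 IMPLIES 1))) -> 1
  row 23 [10111]: (((NOT 0 AND 1) XOR (NOT 1 IMPLIES 1)) XOR (1 IMPLIES (NOT 0 IMPLIES 1))) -> 1
  row 24 [11000]: (((NOT 1 AND 1) XOR (NOT 0 IMPLIES 0)) XOR (0 IMPLIES (NOT 1 IMPLIES 0))) -> 1
  row 25 [11001]: (((NOT 1 AND 1) XOR (NOT 1 IMPLIES 0)) XOR (0 IMPLIES (NOT 1 IMPLIES 0))) -> 0
  row 26 [11010]: (((NOT 1 AND 1) XOR (NOT 0 IMPLIES 1)) XOR (0 IMPLIES (NOT 1 IMPLIES 1))) -> 0
  row 27 [11011]: (((NOT 1 AND 1) XOR (NOT 1 IMPLIES 1)) XOR (0 IMPLIES (NOT 1 IMPLIES 1))) -> 0
  row 28 [11100]: (((NOT 1 AND 1) XOR (NOT 0 IMPLIES 0)) XOR (1 IMPLIES (NOT 1 IMPLIES 0))) -> 1
  row 29 [11101]: (((NOT 1 AND 1) XOR (NOT 1 IMPLIES 0)) XOR (1 IMPLIES (NOT 1 IMPLIES 0))) -> 0
  row 30 [11110]: (((NOT 1 AND 1) XOR (NOT 0 IMPLIES 1)) XOR (1 IMPLIES (NOT 1 IMPLIES 1))) -> 0
  row 31 [11111]: (((NOT 1 AND 1) XOR (NOT 1 IMPLIES 1)) XOR (1 IMPLIES (NOT 1 IMPLIES 1))) -> 0
Full result column, 4 rows per line (a,b,c fixed per line; d,e runs 00..11 left to right):
  rows 0-3 [a,b,c=000]: 1000  = hex 8
  rows 4-7 [a,b,c=001]: 0100  = hex 4
  rows 8-11 [a,b,c=010]: 1000  = hex 8
  rows 12-15 [a,b,c=011]: 1000  = hex 8
  rows 16-19 [a,b,c=100]: 0111  = hex 7
  rows 20-23 [a,b,c=101]: 1011  = hex B
  rows 24-27 [a,b,c=110]: 1000  = hex 8
  rows 28-31 [a,b,c=111]: 1000  = hex 8
Output column (row 0 .. row 31) = 10000100100010000111101110001000
Output column grouped in 4s = 1000 0100 1000 1000 0111 1011 1000 1000 = 0x84887B88
Convert to decimal digit by digit (value = value*16 + digit):
  8 -> 8
  8*16 + 4 = 132
  132*16 + 8 = 2120
  2120*16 + 8 = 33928
  33928*16 + 7 = 542855
  542855*16 + 11 (B) = 8685691
  8685691*16 + 8 = 138971064
  138971064*16 + 8 = 2223537032
Decimal = 2223537032

2223537032
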